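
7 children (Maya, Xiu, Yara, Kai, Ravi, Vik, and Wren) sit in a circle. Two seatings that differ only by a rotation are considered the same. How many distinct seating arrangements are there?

720

Seat Maya anywhere (absorbing the rotational symmetry), then permute the other 6: (6)! = 720.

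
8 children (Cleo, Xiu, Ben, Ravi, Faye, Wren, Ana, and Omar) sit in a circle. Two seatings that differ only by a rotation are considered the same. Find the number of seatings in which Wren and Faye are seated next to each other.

1440

Treat {Wren, Faye} as one unit (2 internal orders) and seat the resulting 7 units around the table: (6)! circular arrangements.
So 2 × (6)! = 2 × 720 = 1440.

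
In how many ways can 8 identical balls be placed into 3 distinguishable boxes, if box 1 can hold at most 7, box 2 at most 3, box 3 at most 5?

By stars and bars, unrestricted non-negative solutions to x_1+…+x_3 = 8 number C(8+2,2) = 45.
Subtract solutions that violate a single cap (substitute x_i' = x_i − (cap_i+1)): x_1 ≥ 8 gives C(2,2) = 1; x_2 ≥ 4 gives C(6,2) = 15; x_3 ≥ 6 gives C(4,2) = 6. Together 22.
No two caps can be exceeded simultaneously, so the pair terms are all 0.
By inclusion–exclusion the count is 45 − 22 + 0 = 23.

23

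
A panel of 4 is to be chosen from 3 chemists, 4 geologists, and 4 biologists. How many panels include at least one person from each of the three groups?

192

With no constraint there are C(11,4) = 330 possible selections.
Selections missing a whole group: no chemists → C(8,4) = 70; no geologists → C(7,4) = 35; no biologists → C(7,4) = 35.
Add back selections omitting two groups (i.e. drawn from a single group): C(3,4) + C(4,4) + C(4,4) = 2.
By inclusion–exclusion: 330 − 140 + 2 = 192.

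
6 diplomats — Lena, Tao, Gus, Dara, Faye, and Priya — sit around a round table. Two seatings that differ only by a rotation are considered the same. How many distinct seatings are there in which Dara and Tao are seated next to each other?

Treat {Dara, Tao} as one unit (2 internal orders) and seat the resulting 5 units around the table: (4)! circular arrangements.
So 2 × (4)! = 2 × 24 = 48.

48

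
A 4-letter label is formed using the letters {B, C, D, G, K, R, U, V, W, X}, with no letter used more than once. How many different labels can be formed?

5040

With no repetition, fill the 4 letters in order: 10 choices, then 9, down to 7.
That product is 10 × 9 × 8 × 7 = 5040.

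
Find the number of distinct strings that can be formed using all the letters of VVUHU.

Letter multiplicities in VVUHU: H×1, U×2, V×2.
The number of distinct arrangements is 5!/(2!·2!) = 120/4 = 30.

30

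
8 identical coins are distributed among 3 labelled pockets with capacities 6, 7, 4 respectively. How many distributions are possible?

Without the upper bounds there are C(10,2) = 45 ways to split 8 among 3 pockets.
Subtract solutions that violate a single cap (substitute x_i' = x_i − (cap_i+1)): x_1 ≥ 7 gives C(3,2) = 3; x_2 ≥ 8 gives C(2,2) = 1; x_3 ≥ 5 gives C(5,2) = 10. Together 14.
No two caps can be exceeded simultaneously, so the pair terms are all 0.
By inclusion–exclusion the count is 45 − 14 + 0 = 31.

31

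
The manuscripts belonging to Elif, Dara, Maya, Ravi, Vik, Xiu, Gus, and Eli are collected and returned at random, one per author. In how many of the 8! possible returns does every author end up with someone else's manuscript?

14833

Count assignments avoiding every fixed point. For any j of the 8 authors fixed to their own manuscript, the other 8−j can be arranged in (8−j)! ways.
By inclusion–exclusion this is Σ_{j=0}^{8} (−1)^j C(8,j)·(8−j)!.
Computing: 40320 − 40320 + 20160 − 6720 + 1680 − 336 + 56 − 8 + 1 = 14833.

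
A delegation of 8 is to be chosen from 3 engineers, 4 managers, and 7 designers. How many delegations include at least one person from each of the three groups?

2793

With no constraint there are C(14,8) = 3003 possible selections.
Subtract selections that omit an entire group: no engineers → C(11,8) = 165; no managers → C(10,8) = 45; no designers → C(7,8) = 0.
Add back selections omitting two groups (i.e. drawn from a single group): C(3,8) + C(4,8) + C(7,8) = 0.
By inclusion–exclusion: 3003 − 210 + 0 = 2793.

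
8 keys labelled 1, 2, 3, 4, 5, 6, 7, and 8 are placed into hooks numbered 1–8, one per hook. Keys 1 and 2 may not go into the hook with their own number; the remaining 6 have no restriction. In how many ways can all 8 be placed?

30960

Let Aᵢ (for i ∈ {1, 2}) be the placements that put key i in its forbidden hook. Any j of these fix j positions, leaving (8−j)! ways to fill the rest, and there are C(2,j) ways to pick which j.
By inclusion–exclusion, the number of valid placements is Σ_{j=0}^{2} (−1)^j C(2,j)·(8−j)!.
Computing: 40320 − 10080 + 720 = 30960.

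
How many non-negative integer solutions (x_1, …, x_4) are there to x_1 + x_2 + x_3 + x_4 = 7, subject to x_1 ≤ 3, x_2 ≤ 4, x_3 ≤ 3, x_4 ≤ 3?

Ignoring the caps, the number of non-negative solutions to x_1+…+x_4 = 7 is C(10,3) = 120.
Subtract solutions that violate a single cap (substitute x_i' = x_i − (cap_i+1)): x_1 ≥ 4 gives C(6,3) = 20; x_2 ≥ 5 gives C(5,3) = 10; x_3 ≥ 4 gives C(6,3) = 20; x_4 ≥ 4 gives C(6,3) = 20. Together 70.
No two caps can be exceeded simultaneously, so the pair terms are all 0.
By inclusion–exclusion the count is 120 − 70 + 0 = 50.

50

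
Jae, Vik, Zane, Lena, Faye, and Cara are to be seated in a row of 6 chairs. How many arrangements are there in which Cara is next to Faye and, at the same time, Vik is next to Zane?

Treat {Cara,Faye} as one block (2 orders) and {Vik,Zane} as another (2 orders).
That leaves 4 units to arrange: 2 × 2 × 4! = 4 × 24 = 96.

96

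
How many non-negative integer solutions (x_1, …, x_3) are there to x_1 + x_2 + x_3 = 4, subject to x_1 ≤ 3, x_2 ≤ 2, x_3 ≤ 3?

10

Ignoring the caps, the number of non-negative solutions to x_1+…+x_3 = 4 is C(6,2) = 15.
Subtract solutions that violate a single cap (substitute x_i' = x_i − (cap_i+1)): x_1 ≥ 4 gives C(2,2) = 1; x_2 ≥ 3 gives C(3,2) = 3; x_3 ≥ 4 gives C(2,2) = 1. Together 5.
No two caps can be exceeded simultaneously, so the pair terms are all 0.
By inclusion–exclusion the count is 15 − 5 + 0 = 10.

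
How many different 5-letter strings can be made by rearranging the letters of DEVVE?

Letter multiplicities in DEVVE: D×1, E×2, V×2.
So there are 5! / (2!·2!) = 30 distinguishable arrangements.

30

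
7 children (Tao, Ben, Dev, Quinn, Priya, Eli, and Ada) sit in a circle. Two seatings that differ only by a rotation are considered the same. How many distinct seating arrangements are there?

Seat Tao anywhere (absorbing the rotational symmetry), then permute the other 6: (6)! = 720.

720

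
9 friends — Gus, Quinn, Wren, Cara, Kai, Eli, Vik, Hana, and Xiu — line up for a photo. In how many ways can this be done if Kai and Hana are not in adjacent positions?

282240

There are 9! = 362880 arrangements in all. If Kai and Hana are adjacent, merging them into one block gives 2·(8)! = 80640 arrangements.
So 362880 − 80640 = 282240 arrangements keep them apart.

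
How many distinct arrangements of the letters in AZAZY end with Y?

6

Fix Y in the last position and arrange the remaining 4 letters.
Those 4 letters have A appearing twice and Z appearing twice, giving (4)!/(2!·2!) = 6.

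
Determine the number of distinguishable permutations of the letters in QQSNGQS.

420

Letter multiplicities in QQSNGQS: G×1, N×1, Q×3, S×2.
The number of distinct arrangements is 7!/(3!·2!) = 5040/12 = 420.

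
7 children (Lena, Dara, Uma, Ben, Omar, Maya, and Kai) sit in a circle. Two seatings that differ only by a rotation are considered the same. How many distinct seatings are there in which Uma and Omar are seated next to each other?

240

Treat {Uma, Omar} as one unit (2 internal orders) and seat the resulting 6 units around the table: (5)! circular arrangements.
So 2 × (5)! = 2 × 120 = 240.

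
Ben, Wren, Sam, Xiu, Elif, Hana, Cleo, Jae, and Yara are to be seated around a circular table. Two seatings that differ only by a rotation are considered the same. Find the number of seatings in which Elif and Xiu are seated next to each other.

10080

Treat {Elif, Xiu} as one unit (2 internal orders) and seat the resulting 8 units around the table: (7)! circular arrangements.
So 2 × (7)! = 2 × 5040 = 10080.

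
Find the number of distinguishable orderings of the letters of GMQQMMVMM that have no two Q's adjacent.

1176

There are 9!/(5!·2!) = 1512 arrangements of GMQQMMVMM in total.
If the two Q's are adjacent, glue them into one block, leaving 8 items to arrange: (8)!/(5!) = 336 ways.
Subtracting, 1512 − 336 = 1176 arrangements keep the Q's apart.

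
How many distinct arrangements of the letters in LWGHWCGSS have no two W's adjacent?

Total arrangements of LWGHWCGSS: 9!/(2!·2!·2!) = 45360.
If the two W's are adjacent, glue them into one block, leaving 8 items to arrange: (8)!/(2!·2!) = 10080 ways.
Hence 45360 − 10080 = 35280.

35280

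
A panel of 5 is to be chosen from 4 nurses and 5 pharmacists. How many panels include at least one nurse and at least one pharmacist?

125

Total 5-person selections from all 9: C(9,5) = 126.
Selections missing a whole group: no nurses → C(5,5) = 1; no pharmacists → C(4,5) = 0.
Both groups omitted at once is impossible, so 126 − 1 = 125.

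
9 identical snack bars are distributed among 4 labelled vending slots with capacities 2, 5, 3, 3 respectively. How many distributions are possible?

By stars and bars, unrestricted non-negative solutions to x_1+…+x_4 = 9 number C(9+3,3) = 220.
Subtract solutions that violate a single cap (substitute x_i' = x_i − (cap_i+1)): x_1 ≥ 3 gives C(9,3) = 84; x_2 ≥ 6 gives C(6,3) = 20; x_3 ≥ 4 gives C(8,3) = 56; x_4 ≥ 4 gives C(8,3) = 56. Together 216.
Add back pairs where two caps are both exceeded: 1 + 10 + 10 + 0 + 0 + 4 = 25.
By inclusion–exclusion the count is 220 − 216 + 25 = 29.

29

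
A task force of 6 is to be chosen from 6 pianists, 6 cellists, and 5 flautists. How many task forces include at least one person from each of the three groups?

With no constraint there are C(17,6) = 12376 possible selections.
Selections missing a whole group: no pianists → C(11,6) = 462; no cellists → C(11,6) = 462; no flautists → C(12,6) = 924.
Add back selections omitting two groups (i.e. drawn from a single group): C(6,6) + C(6,6) + C(5,6) = 2.
By inclusion–exclusion: 12376 − 1848 + 2 = 10530.

10530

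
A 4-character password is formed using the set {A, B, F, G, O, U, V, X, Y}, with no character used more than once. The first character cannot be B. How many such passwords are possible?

2688

The first character has 9−1 = 8 choices (anything except B).
The remaining 3 characters are filled from the other 8 symbols without repetition: 8 × 7 × 6 = 336.
Total: 8 × 336 = 2688.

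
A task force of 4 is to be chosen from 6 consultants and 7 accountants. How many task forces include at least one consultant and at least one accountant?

665

Unrestricted: C(13,4) = 715 ways to pick any 4 of the 13.
Selections missing a whole group: no consultants → C(7,4) = 35; no accountants → C(6,4) = 15.
Both groups omitted at once is impossible, so 715 − 50 = 665.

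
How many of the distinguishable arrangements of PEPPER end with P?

With the last slot taken by P, it remains to arrange the other 5 letters (EPPER).
Those 5 letters have E appearing twice and P appearing twice, giving (5)!/(2!·2!) = 30.

30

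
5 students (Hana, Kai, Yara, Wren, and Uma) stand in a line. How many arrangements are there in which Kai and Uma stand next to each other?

Treat {Kai, Uma} as a single unit. There are 4 units to order, and the pair itself can be ordered 2 ways.
So the count is 2·(4)! = 48.

48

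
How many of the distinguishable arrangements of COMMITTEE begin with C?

5040

Fix C in the first position and arrange the remaining 8 letters.
Those 8 letters have E appearing twice, M appearing twice, and T appearing twice, giving (8)!/(2!·2!·2!) = 5040.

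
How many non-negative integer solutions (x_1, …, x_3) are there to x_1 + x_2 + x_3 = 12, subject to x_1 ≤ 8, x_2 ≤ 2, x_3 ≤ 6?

Ignoring the caps, the number of non-negative solutions to x_1+…+x_3 = 12 is C(14,2) = 91.
Subtract solutions that violate a single cap (substitute x_i' = x_i − (cap_i+1)): x_1 ≥ 9 gives C(5,2) = 10; x_2 ≥ 3 gives C(11,2) = 55; x_3 ≥ 7 gives C(7,2) = 21. Together 86.
Add back pairs where two caps are both exceeded: 1 + 0 + 6 = 7.
By inclusion–exclusion the count is 91 − 86 + 7 = 12.

12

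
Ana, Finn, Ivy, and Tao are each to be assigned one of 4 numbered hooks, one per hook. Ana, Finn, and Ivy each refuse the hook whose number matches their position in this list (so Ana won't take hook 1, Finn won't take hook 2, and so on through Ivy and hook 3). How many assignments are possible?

Let Aᵢ (for i ∈ {1, 2, 3}) be the placements that put person i in their forbidden hook. Any j of these fix j positions, leaving (4−j)! ways to fill the rest, and there are C(3,j) ways to pick which j.
By inclusion–exclusion, the number of valid placements is Σ_{j=0}^{3} (−1)^j C(3,j)·(4−j)!.
Computing: 24 − 18 + 6 − 1 = 11.

11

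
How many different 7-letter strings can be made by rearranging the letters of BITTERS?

BITTERS has 7 letters with T appearing twice.
So there are 7! / (2!) = 2520 distinguishable arrangements.

2520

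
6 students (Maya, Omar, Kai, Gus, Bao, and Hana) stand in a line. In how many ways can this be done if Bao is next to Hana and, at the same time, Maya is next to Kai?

96

Treat {Bao,Hana} as one block (2 orders) and {Maya,Kai} as another (2 orders).
That leaves 4 units to arrange: 2 × 2 × 4! = 4 × 24 = 96.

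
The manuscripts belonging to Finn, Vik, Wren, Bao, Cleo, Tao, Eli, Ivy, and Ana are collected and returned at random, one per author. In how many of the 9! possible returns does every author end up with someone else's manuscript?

133496

Let Aᵢ be the assignments in which author i gets their own manuscript. We want the size of the complement of A₁∪…∪A_9.
By inclusion–exclusion this is Σ_{j=0}^{9} (−1)^j C(9,j)·(9−j)!.
Computing: 362880 − 362880 + 181440 − 60480 + 15120 − 3024 + 504 − 72 + 9 − 1 = 133496.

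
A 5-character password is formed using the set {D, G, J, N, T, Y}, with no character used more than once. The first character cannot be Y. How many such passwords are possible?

600

The first character has 6−1 = 5 choices (anything except Y).
The remaining 4 characters are filled from the other 5 symbols without repetition: 5 × 4 × 3 × 2 = 120.
Total: 5 × 120 = 600.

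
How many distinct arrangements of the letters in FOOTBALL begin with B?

With the first slot taken by B, it remains to arrange the other 7 letters (FOOTALL).
Those 7 letters have L appearing twice and O appearing twice, giving (7)!/(2!·2!) = 1260.

1260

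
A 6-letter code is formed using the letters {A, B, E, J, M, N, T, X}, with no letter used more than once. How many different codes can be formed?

20160

With no repetition, fill the 6 letters in order: 8 choices, then 7, down to 3.
That product is 8 × 7 × 6 × 5 × 4 × 3 = 20160.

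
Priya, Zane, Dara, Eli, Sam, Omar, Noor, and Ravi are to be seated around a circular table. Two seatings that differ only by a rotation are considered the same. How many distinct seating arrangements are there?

Around a circle, 8 distinct people have 8!/8 = (7)! = 5040 rotationally distinct seatings.

5040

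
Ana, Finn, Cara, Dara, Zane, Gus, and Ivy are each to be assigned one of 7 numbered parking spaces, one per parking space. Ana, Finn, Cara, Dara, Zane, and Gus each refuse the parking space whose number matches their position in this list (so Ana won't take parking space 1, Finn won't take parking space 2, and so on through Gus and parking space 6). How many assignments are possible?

Let Aᵢ (for 1 ≤ i ≤ 6) be the placements that put person i in their forbidden parking space. Any j of these fix j positions, leaving (7−j)! ways to fill the rest, and there are C(6,j) ways to pick which j.
By inclusion–exclusion, the number of valid placements is Σ_{j=0}^{6} (−1)^j C(6,j)·(7−j)!.
Computing: 5040 − 4320 + 1800 − 480 + 90 − 12 + 1 = 2119.

2119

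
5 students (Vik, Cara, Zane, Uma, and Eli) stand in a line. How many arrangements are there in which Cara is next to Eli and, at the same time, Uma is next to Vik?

Treat {Cara,Eli} as one block (2 orders) and {Uma,Vik} as another (2 orders).
That leaves 3 units to arrange: 2 × 2 × 3! = 4 × 6 = 24.

24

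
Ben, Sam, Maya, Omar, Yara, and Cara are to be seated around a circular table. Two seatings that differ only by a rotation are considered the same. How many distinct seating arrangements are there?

Around a circle, 6 distinct people have 6!/6 = (5)! = 120 rotationally distinct seatings.

120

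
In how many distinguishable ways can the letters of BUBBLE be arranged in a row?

120

Letter multiplicities in BUBBLE: B×3, E×1, L×1, U×1.
The number of distinct arrangements is 6!/(3!) = 720/6 = 120.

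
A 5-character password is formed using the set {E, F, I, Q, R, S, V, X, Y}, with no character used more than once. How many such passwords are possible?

15120

This is a permutation of 5 out of 9: P(9,5) = 9!/4!.
That product is 9 × 8 × 7 × 6 × 5 = 15120.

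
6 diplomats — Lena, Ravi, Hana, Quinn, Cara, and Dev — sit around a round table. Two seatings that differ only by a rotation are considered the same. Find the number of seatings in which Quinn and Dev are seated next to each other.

Treat {Quinn, Dev} as one unit (2 internal orders) and seat the resulting 5 units around the table: (4)! circular arrangements.
So 2 × (4)! = 2 × 24 = 48.

48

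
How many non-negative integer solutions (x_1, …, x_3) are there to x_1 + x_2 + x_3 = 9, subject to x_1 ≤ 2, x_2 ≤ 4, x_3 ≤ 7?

By stars and bars, unrestricted non-negative solutions to x_1+…+x_3 = 9 number C(9+2,2) = 55.
Subtract solutions that violate a single cap (substitute x_i' = x_i − (cap_i+1)): x_1 ≥ 3 gives C(8,2) = 28; x_2 ≥ 5 gives C(6,2) = 15; x_3 ≥ 8 gives C(3,2) = 3. Together 46.
Add back pairs where two caps are both exceeded: 3 + 0 + 0 = 3.
By inclusion–exclusion the count is 55 − 46 + 3 = 12.

12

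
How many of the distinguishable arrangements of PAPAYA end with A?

Fix A in the last position and arrange the remaining 5 letters.
Those 5 letters have A appearing twice and P appearing twice, giving (5)!/(2!·2!) = 30.

30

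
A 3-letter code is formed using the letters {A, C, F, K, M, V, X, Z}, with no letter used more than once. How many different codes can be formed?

With no repetition, fill the 3 letters in order: 8 choices, then 7, down to 6.
8 × 7 × 6 = 336.

336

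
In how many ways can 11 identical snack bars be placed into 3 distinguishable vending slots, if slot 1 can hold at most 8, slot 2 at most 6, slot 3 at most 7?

By stars and bars, unrestricted non-negative solutions to x_1+…+x_3 = 11 number C(11+2,2) = 78.
Subtract solutions that violate a single cap (substitute x_i' = x_i − (cap_i+1)): x_1 ≥ 9 gives C(4,2) = 6; x_2 ≥ 7 gives C(6,2) = 15; x_3 ≥ 8 gives C(5,2) = 10. Together 31.
No two caps can be exceeded simultaneously, so the pair terms are all 0.
By inclusion–exclusion the count is 78 − 31 + 0 = 47.

47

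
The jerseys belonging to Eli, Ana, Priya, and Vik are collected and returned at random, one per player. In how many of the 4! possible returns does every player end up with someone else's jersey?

Let Aᵢ be the assignments in which player i gets their old jersey. We want the size of the complement of A₁∪…∪A_4.
By inclusion–exclusion this is Σ_{j=0}^{4} (−1)^j C(4,j)·(4−j)!.
Computing: 24 − 24 + 12 − 4 + 1 = 9.

9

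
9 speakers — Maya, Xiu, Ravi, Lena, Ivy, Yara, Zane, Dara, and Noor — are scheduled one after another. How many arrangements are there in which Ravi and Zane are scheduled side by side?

Place the 7 others and the Ravi-Zane pair as 8 objects in a line; the pair has 2 internal arrangements.
So the count is 2·(8)! = 80640.

80640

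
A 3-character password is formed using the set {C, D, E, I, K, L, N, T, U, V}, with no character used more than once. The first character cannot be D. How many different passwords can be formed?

The first character has 10−1 = 9 choices (anything except D).
The remaining 2 characters are filled from the other 9 symbols without repetition: 9 × 8 = 72.
Total: 9 × 72 = 648.

648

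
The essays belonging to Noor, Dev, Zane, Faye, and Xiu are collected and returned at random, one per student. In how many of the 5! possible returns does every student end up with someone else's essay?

44

This is the derangement count D_5: permutations of 5 items with no fixed point.
By inclusion–exclusion this is Σ_{j=0}^{5} (−1)^j C(5,j)·(5−j)!.
Computing: 120 − 120 + 60 − 20 + 5 − 1 = 44.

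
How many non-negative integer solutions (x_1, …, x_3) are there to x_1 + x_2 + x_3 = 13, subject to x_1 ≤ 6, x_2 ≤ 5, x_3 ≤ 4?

6

Without the upper bounds there are C(15,2) = 105 ways to split 13 among 3 variables.
Subtract solutions that violate a single cap (substitute x_i' = x_i − (cap_i+1)): x_1 ≥ 7 gives C(8,2) = 28; x_2 ≥ 6 gives C(9,2) = 36; x_3 ≥ 5 gives C(10,2) = 45. Together 109.
Add back pairs where two caps are both exceeded: 1 + 3 + 6 = 10.
By inclusion–exclusion the count is 105 − 109 + 10 = 6.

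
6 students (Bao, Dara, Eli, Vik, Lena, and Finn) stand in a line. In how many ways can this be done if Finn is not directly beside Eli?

480

There are 6! = 720 arrangements in all. If Finn and Eli are adjacent, merging them into one block gives 2·(5)! = 240 arrangements.
Complementary counting: 720 − 240 = 480.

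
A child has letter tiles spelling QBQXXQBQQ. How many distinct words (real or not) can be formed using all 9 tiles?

Letter multiplicities in QBQXXQBQQ: B×2, Q×5, X×2.
Dividing 9! = 362880 by 5!·2!·2! = 480 for the repeated letters gives 756.

756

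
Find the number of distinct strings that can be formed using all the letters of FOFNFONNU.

The 9 letters of FOFNFONNU have repeats: F appearing 3 times, N appearing 3 times, and O appearing twice.
So there are 9! / (3!·3!·2!) = 5040 distinguishable arrangements.

5040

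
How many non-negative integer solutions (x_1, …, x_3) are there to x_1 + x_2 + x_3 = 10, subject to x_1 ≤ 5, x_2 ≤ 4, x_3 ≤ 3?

By stars and bars, unrestricted non-negative solutions to x_1+…+x_3 = 10 number C(10+2,2) = 66.
Subtract solutions that violate a single cap (substitute x_i' = x_i − (cap_i+1)): x_1 ≥ 6 gives C(6,2) = 15; x_2 ≥ 5 gives C(7,2) = 21; x_3 ≥ 4 gives C(8,2) = 28. Together 64.
Add back pairs where two caps are both exceeded: 0 + 1 + 3 = 4.
By inclusion–exclusion the count is 66 − 64 + 4 = 6.

6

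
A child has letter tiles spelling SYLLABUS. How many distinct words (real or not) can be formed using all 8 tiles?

Letter multiplicities in SYLLABUS: A×1, B×1, L×2, S×2, U×1, Y×1.
The number of distinct arrangements is 8!/(2!·2!) = 40320/4 = 10080.

10080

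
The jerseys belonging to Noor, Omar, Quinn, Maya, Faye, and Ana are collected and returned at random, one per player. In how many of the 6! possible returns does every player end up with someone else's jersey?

Count assignments avoiding every fixed point. For any j of the 6 players fixed to their old jersey, the other 6−j can be arranged in (6−j)! ways.
By inclusion–exclusion this is Σ_{j=0}^{6} (−1)^j C(6,j)·(6−j)!.
Computing: 720 − 720 + 360 − 120 + 30 − 6 + 1 = 265.

265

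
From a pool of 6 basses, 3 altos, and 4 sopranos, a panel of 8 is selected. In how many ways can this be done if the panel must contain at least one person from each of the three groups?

1233

Unrestricted: C(13,8) = 1287 ways to pick any 8 of the 13.
Selections missing a whole group: no basses → C(7,8) = 0; no altos → C(10,8) = 45; no sopranos → C(9,8) = 9.
Add back selections omitting two groups (i.e. drawn from a single group): C(6,8) + C(3,8) + C(4,8) = 0.
By inclusion–exclusion: 1287 − 54 + 0 = 1233.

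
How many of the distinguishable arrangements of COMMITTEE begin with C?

With the first slot taken by C, it remains to arrange the other 8 letters (OMMITTEE).
Those 8 letters have E appearing twice, M appearing twice, and T appearing twice, giving (8)!/(2!·2!·2!) = 5040.

5040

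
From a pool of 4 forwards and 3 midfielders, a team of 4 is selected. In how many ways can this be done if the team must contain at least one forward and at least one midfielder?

With no constraint there are C(7,4) = 35 possible selections.
Selections missing a whole group: no forwards → C(3,4) = 0; no midfielders → C(4,4) = 1.
Both groups omitted at once is impossible, so 35 − 1 = 34.

34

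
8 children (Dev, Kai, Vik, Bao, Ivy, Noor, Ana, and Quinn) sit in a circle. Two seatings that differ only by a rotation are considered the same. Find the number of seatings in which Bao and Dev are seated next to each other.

Treat {Bao, Dev} as one unit (2 internal orders) and seat the resulting 7 units around the table: (6)! circular arrangements.
So 2 × (6)! = 2 × 720 = 1440.

1440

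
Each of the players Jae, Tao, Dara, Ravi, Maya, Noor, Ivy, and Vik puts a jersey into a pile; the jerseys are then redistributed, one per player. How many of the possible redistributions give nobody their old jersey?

14833

This is the derangement count D_8: permutations of 8 items with no fixed point.
By inclusion–exclusion this is Σ_{j=0}^{8} (−1)^j C(8,j)·(8−j)!.
Computing: 40320 − 40320 + 20160 − 6720 + 1680 − 336 + 56 − 8 + 1 = 14833.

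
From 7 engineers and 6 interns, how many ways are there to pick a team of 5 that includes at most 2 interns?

756

Split by how many interns are chosen (0 through 2).
Sum: C(6,0)·C(7,5) + C(6,1)·C(7,4) + C(6,2)·C(7,3) = 21 + 210 + 525 = 756.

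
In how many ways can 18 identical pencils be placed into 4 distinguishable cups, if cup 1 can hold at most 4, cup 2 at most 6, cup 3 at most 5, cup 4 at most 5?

By stars and bars, unrestricted non-negative solutions to x_1+…+x_4 = 18 number C(18+3,3) = 1330.
Subtract solutions that violate a single cap (substitute x_i' = x_i − (cap_i+1)): x_1 ≥ 5 gives C(16,3) = 560; x_2 ≥ 7 gives C(14,3) = 364; x_3 ≥ 6 gives C(15,3) = 455; x_4 ≥ 6 gives C(15,3) = 455. Together 1834.
Add back pairs where two caps are both exceeded: 84 + 120 + 120 + 56 + 56 + 84 = 520.
Subtract triples: 1 + 1 + 4 + 0 = 6.
By inclusion–exclusion the count is 1330 − 1834 + 520 − 6 = 10.

10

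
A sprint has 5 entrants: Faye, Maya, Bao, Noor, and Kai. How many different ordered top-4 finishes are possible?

120

This is an ordered selection of 4 from 5: P(5,4).
That gives 5 × 4 × 3 × 2 = 120.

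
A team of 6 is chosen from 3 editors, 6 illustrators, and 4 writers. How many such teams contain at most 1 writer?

588

Split by how many writers are chosen (0 through 1).
Sum: C(4,0)·C(9,6) + C(4,1)·C(9,5) = 84 + 504 = 588.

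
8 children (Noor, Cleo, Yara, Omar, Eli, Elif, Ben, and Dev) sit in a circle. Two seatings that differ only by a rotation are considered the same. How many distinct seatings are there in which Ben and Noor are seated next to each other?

Treat {Ben, Noor} as one unit (2 internal orders) and seat the resulting 7 units around the table: (6)! circular arrangements.
So 2 × (6)! = 2 × 720 = 1440.

1440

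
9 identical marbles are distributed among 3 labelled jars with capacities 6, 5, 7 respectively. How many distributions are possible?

36

By stars and bars, unrestricted non-negative solutions to x_1+…+x_3 = 9 number C(9+2,2) = 55.
Subtract solutions that violate a single cap (substitute x_i' = x_i − (cap_i+1)): x_1 ≥ 7 gives C(4,2) = 6; x_2 ≥ 6 gives C(5,2) = 10; x_3 ≥ 8 gives C(3,2) = 3. Together 19.
No two caps can be exceeded simultaneously, so the pair terms are all 0.
By inclusion–exclusion the count is 55 − 19 + 0 = 36.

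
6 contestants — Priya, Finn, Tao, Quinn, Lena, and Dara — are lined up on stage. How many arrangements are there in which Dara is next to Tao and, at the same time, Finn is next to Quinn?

96

Treat {Dara,Tao} as one block (2 orders) and {Finn,Quinn} as another (2 orders).
That leaves 4 units to arrange: 2 × 2 × 4! = 4 × 24 = 96.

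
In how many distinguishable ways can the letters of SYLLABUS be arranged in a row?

10080

SYLLABUS has 8 letters with L appearing twice and S appearing twice.
Dividing 8! = 40320 by 2!·2! = 4 for the repeated letters gives 10080.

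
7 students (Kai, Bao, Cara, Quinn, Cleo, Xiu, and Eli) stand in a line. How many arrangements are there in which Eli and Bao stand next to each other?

Glue Eli and Bao into one block (2 internal orders), leaving 6 units to arrange in a row.
That gives 2 × 6! = 2 × 720 = 1440.

1440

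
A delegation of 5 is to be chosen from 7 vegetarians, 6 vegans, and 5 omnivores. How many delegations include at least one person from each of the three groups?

Total 5-person selections from all 18: C(18,5) = 8568.
Selections missing a whole group: no vegetarians → C(11,5) = 462; no vegans → C(12,5) = 792; no omnivores → C(13,5) = 1287.
Add back selections omitting two groups (i.e. drawn from a single group): C(7,5) + C(6,5) + C(5,5) = 28.
By inclusion–exclusion: 8568 − 2541 + 28 = 6055.

6055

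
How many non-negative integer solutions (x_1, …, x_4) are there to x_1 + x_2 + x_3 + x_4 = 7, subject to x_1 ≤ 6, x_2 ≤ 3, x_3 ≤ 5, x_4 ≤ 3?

Ignoring the caps, the number of non-negative solutions to x_1+…+x_4 = 7 is C(10,3) = 120.
Subtract solutions that violate a single cap (substitute x_i' = x_i − (cap_i+1)): x_1 ≥ 7 gives C(3,3) = 1; x_2 ≥ 4 gives C(6,3) = 20; x_3 ≥ 6 gives C(4,3) = 4; x_4 ≥ 4 gives C(6,3) = 20. Together 45.
No two caps can be exceeded simultaneously, so the pair terms are all 0.
By inclusion–exclusion the count is 120 − 45 + 0 = 75.

75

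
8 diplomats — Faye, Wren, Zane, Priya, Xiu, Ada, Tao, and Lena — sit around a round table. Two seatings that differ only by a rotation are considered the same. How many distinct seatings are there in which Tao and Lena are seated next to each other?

Treat {Tao, Lena} as one unit (2 internal orders) and seat the resulting 7 units around the table: (6)! circular arrangements.
So 2 × (6)! = 2 × 720 = 1440.

1440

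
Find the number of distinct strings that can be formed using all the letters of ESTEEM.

120

The 6 letters of ESTEEM have repeats: E appearing 3 times.
So there are 6! / (3!) = 120 distinguishable arrangements.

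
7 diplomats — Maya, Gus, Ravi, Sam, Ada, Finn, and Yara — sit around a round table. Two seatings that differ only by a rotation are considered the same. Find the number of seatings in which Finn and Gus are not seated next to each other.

Without the restriction there are (6)! = 720 seatings.
Seatings with Finn beside Gus: treat them as a block with 2 internal orders, giving 2 × (5)! = 240.
Subtracting, 720 − 240 = 480.

480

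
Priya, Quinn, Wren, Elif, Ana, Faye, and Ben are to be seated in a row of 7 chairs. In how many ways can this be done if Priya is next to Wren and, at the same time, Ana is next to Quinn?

480

Treat {Priya,Wren} as one block (2 orders) and {Ana,Quinn} as another (2 orders).
That leaves 5 units to arrange: 2 × 2 × 5! = 4 × 120 = 480.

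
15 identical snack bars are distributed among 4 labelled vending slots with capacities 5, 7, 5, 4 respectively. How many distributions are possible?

78

Without the upper bounds there are C(18,3) = 816 ways to split 15 among 4 vending slots.
Subtract solutions that violate a single cap (substitute x_i' = x_i − (cap_i+1)): x_1 ≥ 6 gives C(12,3) = 220; x_2 ≥ 8 gives C(10,3) = 120; x_3 ≥ 6 gives C(12,3) = 220; x_4 ≥ 5 gives C(13,3) = 286. Together 846.
Add back pairs where two caps are both exceeded: 4 + 20 + 35 + 4 + 10 + 35 = 108.
By inclusion–exclusion the count is 816 − 846 + 108 = 78.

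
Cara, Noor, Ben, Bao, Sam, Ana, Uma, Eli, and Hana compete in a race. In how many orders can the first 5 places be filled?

This is an ordered selection of 5 from 9: P(9,5).
That gives 9 × 8 × 7 × 6 × 5 = 15120.

15120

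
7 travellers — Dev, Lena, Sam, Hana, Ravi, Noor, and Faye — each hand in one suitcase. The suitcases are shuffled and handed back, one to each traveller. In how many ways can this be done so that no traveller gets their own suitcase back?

Count assignments avoiding every fixed point. For any j of the 7 travellers fixed to their own suitcase, the other 7−j can be arranged in (7−j)! ways.
By inclusion–exclusion this is Σ_{j=0}^{7} (−1)^j C(7,j)·(7−j)!.
Computing: 5040 − 5040 + 2520 − 840 + 210 − 42 + 7 − 1 = 1854.

1854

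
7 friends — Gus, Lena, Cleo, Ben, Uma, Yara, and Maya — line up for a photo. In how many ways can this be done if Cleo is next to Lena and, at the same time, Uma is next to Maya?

Treat {Cleo,Lena} as one block (2 orders) and {Uma,Maya} as another (2 orders).
That leaves 5 units to arrange: 2 × 2 × 5! = 4 × 120 = 480.

480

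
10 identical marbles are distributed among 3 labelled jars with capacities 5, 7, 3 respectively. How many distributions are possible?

18

By stars and bars, unrestricted non-negative solutions to x_1+…+x_3 = 10 number C(10+2,2) = 66.
Subtract solutions that violate a single cap (substitute x_i' = x_i − (cap_i+1)): x_1 ≥ 6 gives C(6,2) = 15; x_2 ≥ 8 gives C(4,2) = 6; x_3 ≥ 4 gives C(8,2) = 28. Together 49.
Add back pairs where two caps are both exceeded: 0 + 1 + 0 = 1.
By inclusion–exclusion the count is 66 − 49 + 1 = 18.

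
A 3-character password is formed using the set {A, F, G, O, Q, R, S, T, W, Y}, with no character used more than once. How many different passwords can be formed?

720

This is a permutation of 3 out of 10: P(10,3) = 10!/7!.
That product is 10 × 9 × 8 = 720.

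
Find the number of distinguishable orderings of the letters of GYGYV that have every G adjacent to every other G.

12

Treat the 2 copies of G as a single block. The multiset to arrange is then {GG, V, Y, Y}, 4 items in all.
That gives (4)!/(2!) = 12 arrangements.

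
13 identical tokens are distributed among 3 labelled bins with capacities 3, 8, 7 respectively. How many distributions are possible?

18

Without the upper bounds there are C(15,2) = 105 ways to split 13 among 3 bins.
Subtract solutions that violate a single cap (substitute x_i' = x_i − (cap_i+1)): x_1 ≥ 4 gives C(11,2) = 55; x_2 ≥ 9 gives C(6,2) = 15; x_3 ≥ 8 gives C(7,2) = 21. Together 91.
Add back pairs where two caps are both exceeded: 1 + 3 + 0 = 4.
By inclusion–exclusion the count is 105 − 91 + 4 = 18.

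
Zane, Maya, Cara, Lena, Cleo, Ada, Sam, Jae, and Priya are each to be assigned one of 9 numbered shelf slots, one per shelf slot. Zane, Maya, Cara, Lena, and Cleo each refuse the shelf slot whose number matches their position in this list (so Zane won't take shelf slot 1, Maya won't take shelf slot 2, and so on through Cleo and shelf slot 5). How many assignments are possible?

Let Aᵢ (for 1 ≤ i ≤ 5) be the placements that put person i in their forbidden shelf slot. Any j of these fix j positions, leaving (9−j)! ways to fill the rest, and there are C(5,j) ways to pick which j.
By inclusion–exclusion, the number of valid placements is Σ_{j=0}^{5} (−1)^j C(5,j)·(9−j)!.
Computing: 362880 − 201600 + 50400 − 7200 + 600 − 24 = 205056.

205056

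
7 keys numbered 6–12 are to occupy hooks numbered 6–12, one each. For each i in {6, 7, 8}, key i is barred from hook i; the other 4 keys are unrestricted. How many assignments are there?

3216

Let Aᵢ (for i ∈ {6, 7, 8}) be the placements that put key i in its forbidden hook. Any j of these fix j positions, leaving (7−j)! ways to fill the rest, and there are C(3,j) ways to pick which j.
By inclusion–exclusion, the number of valid placements is Σ_{j=0}^{3} (−1)^j C(3,j)·(7−j)!.
Computing: 5040 − 2160 + 360 − 24 = 3216.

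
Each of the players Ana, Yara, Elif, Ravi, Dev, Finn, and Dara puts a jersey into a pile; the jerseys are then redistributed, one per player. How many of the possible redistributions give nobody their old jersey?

1854

Count assignments avoiding every fixed point. For any j of the 7 players fixed to their old jersey, the other 7−j can be arranged in (7−j)! ways.
By inclusion–exclusion this is Σ_{j=0}^{7} (−1)^j C(7,j)·(7−j)!.
Computing: 5040 − 5040 + 2520 − 840 + 210 − 42 + 7 − 1 = 1854.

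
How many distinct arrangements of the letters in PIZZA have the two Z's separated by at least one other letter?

Total arrangements of PIZZA: 5!/(2!) = 60.
If the two Z's are adjacent, glue them into one block, leaving 4 items to arrange: (4)! = 24 ways.
Hence 60 − 24 = 36.

36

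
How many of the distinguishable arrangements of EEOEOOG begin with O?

Fix O in the first position and arrange the remaining 6 letters.
Those 6 letters have E appearing 3 times and O appearing twice, giving (6)!/(3!·2!) = 60.

60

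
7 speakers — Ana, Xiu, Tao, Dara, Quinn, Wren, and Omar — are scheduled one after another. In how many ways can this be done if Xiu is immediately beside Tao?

1440

Place the 5 others and the Xiu-Tao pair as 6 objects in a line; the pair has 2 internal arrangements.
That gives 2 × 6! = 2 × 720 = 1440.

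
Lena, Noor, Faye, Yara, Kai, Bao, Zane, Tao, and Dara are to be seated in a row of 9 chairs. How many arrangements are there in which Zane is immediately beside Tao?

80640

Glue Zane and Tao into one block (2 internal orders), leaving 8 units to arrange in a row.
That gives 2 × 8! = 2 × 40320 = 80640.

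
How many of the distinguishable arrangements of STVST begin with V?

Fix V in the first position and arrange the remaining 4 letters.
Those 4 letters have S appearing twice and T appearing twice, giving (4)!/(2!·2!) = 6.

6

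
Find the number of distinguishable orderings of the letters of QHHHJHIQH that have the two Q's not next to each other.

There are 9!/(5!·2!) = 1512 arrangements of QHHHJHIQH in total.
Arrangements with the Q's together: treat QQ as one letter, giving (8)!/(5!) = 336.
Subtracting, 1512 − 336 = 1176 arrangements keep the Q's apart.

1176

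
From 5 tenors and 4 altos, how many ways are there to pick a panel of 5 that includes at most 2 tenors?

Split by how many tenors are chosen (0 through 2).
Sum: C(5,0)·C(4,5) + C(5,1)·C(4,4) + C(5,2)·C(4,3) = 0 + 5 + 40 = 45.

45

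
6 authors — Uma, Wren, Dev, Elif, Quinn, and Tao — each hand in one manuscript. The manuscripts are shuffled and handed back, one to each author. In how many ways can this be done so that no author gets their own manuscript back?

This is the derangement count D_6: permutations of 6 items with no fixed point.
By inclusion–exclusion this is Σ_{j=0}^{6} (−1)^j C(6,j)·(6−j)!.
Computing: 720 − 720 + 360 − 120 + 30 − 6 + 1 = 265.

265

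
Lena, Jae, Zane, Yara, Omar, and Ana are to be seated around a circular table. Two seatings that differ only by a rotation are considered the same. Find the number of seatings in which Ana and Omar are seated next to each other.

Treat {Ana, Omar} as one unit (2 internal orders) and seat the resulting 5 units around the table: (4)! circular arrangements.
So 2 × (4)! = 2 × 24 = 48.

48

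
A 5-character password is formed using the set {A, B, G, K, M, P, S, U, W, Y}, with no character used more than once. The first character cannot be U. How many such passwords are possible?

The first character has 10−1 = 9 choices (anything except U).
The remaining 4 characters are filled from the other 9 symbols without repetition: 9 × 8 × 7 × 6 = 3024.
Total: 9 × 3024 = 27216.

27216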